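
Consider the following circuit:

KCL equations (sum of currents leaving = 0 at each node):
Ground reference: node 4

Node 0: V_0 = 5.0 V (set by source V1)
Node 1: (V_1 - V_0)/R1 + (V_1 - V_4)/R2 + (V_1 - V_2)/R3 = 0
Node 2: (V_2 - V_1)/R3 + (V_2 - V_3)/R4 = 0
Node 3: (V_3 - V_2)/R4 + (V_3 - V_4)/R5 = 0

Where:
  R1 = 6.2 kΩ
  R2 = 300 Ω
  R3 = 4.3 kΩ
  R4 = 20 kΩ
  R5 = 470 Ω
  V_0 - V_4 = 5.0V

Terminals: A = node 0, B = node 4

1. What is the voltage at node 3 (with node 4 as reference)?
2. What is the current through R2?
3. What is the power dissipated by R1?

Nodal analysis, taking node 4 as the 0 V reference.
Source V1 fixes V_0 = 5 V.
KCL at each unknown node (sum of currents leaving = 0; resistances in Ω):
  Node 1: (V_1 - 5)/6200 + (V_1 - 0)/300 + (V_1 - V_2)/4300 = 0
  Node 2: (V_2 - V_1)/4300 + (V_2 - V_3)/20000 = 0
  Node 3: (V_3 - V_2)/20000 + (V_3 - 0)/470 = 0
Collecting terms (coefficients in siemens):
  0.003727·V_1 - 0.0002326·V_2 = 0.0008065
  0.0002826·V_2 - 0.0002326·V_1 - 0.00005·V_3 = 0
  0.002178·V_3 - 0.00005·V_2 = 0
Solving these 3 simultaneous equations (Gaussian elimination) gives:
  V_1 = 0.2281 V, V_2 = 0.1885 V, V_3 = 0.004329 V
Part 1:
  Read off the nodal solution: V_3 = 0.004329 V
Part 2:
  I_R2 = (V_1 - V_4)/R2 = (0.2281 - 0)/300 = 0.0007604 A
  Magnitude: I_R2 = 0.0007604 A
Part 3:
  I_R1 = (V_0 - V_1)/R1 = (5 - 0.2281)/6200 = 0.0007697 A
  P_R1 = I_R1² × R1 = (0.0007697)² × 6200 = 0.003673 W

Final answers:
1. V_3 = 0.004329 V
2. I_R2 = 0.0007604 A
3. P_R1 = 0.003673 W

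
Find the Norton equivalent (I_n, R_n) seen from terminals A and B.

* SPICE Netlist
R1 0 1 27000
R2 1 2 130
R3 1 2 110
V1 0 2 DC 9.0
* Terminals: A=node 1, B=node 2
Find the Thévenin equivalent first; then I_n = V_th/R_th and R_n = R_th.
Step 1 — V_th is the open-circuit voltage V_A - V_B (nothing connected across the terminals).
Nodal analysis, taking node 2 as the 0 V reference.
Source V1 fixes V_0 = 9 V.
KCL at each unknown node (sum of currents leaving = 0; resistances in Ω):
  Node 1: (V_1 - 9)/27000 + (V_1 - 0)/130 + (V_1 - 0)/110 = 0
Collecting terms: 0.01682 × V_1 = 0.0003333  =>  V_1 = 0.01982 V
V_th = V_1 - V_2 = 0.01982 - 0 = 0.01982 V
Step 2 — R_th: zero the source — replace V1 by a short circuit (node 2 merges into node 0) — and find the resistance seen between A (node 1) and B (node 0).
Reduce the network between node 1 (A) and node 0 (B) by series/parallel combination:
  Rp1 = R1 ‖ R2 ‖ R3 (parallel, all between nodes 0 and 1) = 1/(1/27000 + 1/130 + 1/110) = 59.45 Ω
R_th = 59.45 Ω
I_n = V_th/R_th = 0.01982/59.45 = 0.0003333 A, and R_n = R_th = 59.45 Ω

Final answer: I_n = 0.0003333 A, R_n = 59.45 Ω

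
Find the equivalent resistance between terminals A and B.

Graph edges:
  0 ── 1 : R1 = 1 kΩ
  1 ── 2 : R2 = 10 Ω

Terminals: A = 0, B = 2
Reduce the network between node 0 (A) and node 2 (B) by series/parallel combination:
  Rs1 = R1 + R2 (series, joined only at node 1) = 1000 + 10 = 1010 Ω
R_eq = 1.01 kΩ

Final answer: 1.01 kΩ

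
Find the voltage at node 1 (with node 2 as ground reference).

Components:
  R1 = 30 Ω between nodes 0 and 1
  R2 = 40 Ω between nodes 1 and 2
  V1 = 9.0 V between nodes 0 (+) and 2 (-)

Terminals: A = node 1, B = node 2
Nodal analysis, taking node 2 as the 0 V reference.
Source V1 fixes V_0 = 9 V.
KCL at each unknown node (sum of currents leaving = 0; resistances in Ω):
  Node 1: (V_1 - 9)/30 + (V_1 - 0)/40 = 0
Collecting terms: 0.05833 × V_1 = 0.3  =>  V_1 = 5.143 V
The requested potential is V_1 = 5.143 V.

Final answer: V_1 = 5.143 V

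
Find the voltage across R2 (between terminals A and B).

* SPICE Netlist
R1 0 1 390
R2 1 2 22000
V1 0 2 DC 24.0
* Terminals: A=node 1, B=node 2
R1 and R2 are in series across V1 (node 0 → node 1 → node 2), and the output A–B is taken across R2, so this is a voltage divider.
Series current: I = V1/(R1 + R2) = 24/(390 + 22000) = 24/22390 = 0.001072 A
V_R2 = I × R2 = V1 × R2/(R1 + R2) = 24 × 22000/22390 = 23.58 V

Final answer: 23.58 V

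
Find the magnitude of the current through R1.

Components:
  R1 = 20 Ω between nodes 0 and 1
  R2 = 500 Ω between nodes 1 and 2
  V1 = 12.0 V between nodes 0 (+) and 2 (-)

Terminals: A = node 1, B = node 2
Nodal analysis, taking node 2 as the 0 V reference.
Source V1 fixes V_0 = 12 V.
KCL at each unknown node (sum of currents leaving = 0; resistances in Ω):
  Node 1: (V_1 - 12)/20 + (V_1 - 0)/500 = 0
Collecting terms: 0.052 × V_1 = 0.6  =>  V_1 = 11.54 V
I_R1 = (V_0 - V_1)/R1 = (12 - 11.54)/20 = 0.02308 A
|I_R1| = 0.02308 A

Final answer: |I_R1| = 0.02308 A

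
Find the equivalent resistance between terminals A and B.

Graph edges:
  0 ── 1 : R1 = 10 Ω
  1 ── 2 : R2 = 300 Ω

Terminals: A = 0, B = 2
Reduce the network between node 0 (A) and node 2 (B) by series/parallel combination:
  Rs1 = R1 + R2 (series, joined only at node 1) = 10 + 300 = 310 Ω
R_eq = 310 Ω

Final answer: 310 Ω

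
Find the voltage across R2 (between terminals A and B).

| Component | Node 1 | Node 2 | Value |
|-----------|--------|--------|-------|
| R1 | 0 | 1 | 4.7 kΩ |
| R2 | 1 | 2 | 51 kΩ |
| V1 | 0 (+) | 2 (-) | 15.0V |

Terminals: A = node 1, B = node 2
R1 and R2 are in series across V1 (node 0 → node 1 → node 2), and the output A–B is taken across R2, so this is a voltage divider.
Series current: I = V1/(R1 + R2) = 15/(4700 + 51000) = 15/55700 = 0.0002693 A
V_R2 = I × R2 = V1 × R2/(R1 + R2) = 15 × 51000/55700 = 13.73 V

Final answer: 13.73 V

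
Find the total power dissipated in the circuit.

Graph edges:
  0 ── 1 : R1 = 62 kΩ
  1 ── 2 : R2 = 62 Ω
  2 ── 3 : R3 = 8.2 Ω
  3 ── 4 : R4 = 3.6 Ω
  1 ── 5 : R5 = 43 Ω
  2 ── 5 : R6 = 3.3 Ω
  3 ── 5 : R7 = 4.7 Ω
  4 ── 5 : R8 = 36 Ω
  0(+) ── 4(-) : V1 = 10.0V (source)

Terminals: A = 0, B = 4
Nodal analysis, taking node 4 as the 0 V reference.
Source V1 fixes V_0 = 10 V.
KCL at each unknown node (sum of currents leaving = 0; resistances in Ω):
  Node 1: (V_1 - 10)/62000 + (V_1 - V_2)/62 + (V_1 - V_5)/43 = 0
  Node 2: (V_2 - V_1)/62 + (V_2 - V_3)/8.2 + (V_2 - V_5)/3.3 = 0
  Node 3: (V_3 - V_2)/8.2 + (V_3 - 0)/3.6 + (V_3 - V_5)/4.7 = 0
  Node 5: (V_5 - V_1)/43 + (V_5 - V_2)/3.3 + (V_5 - V_3)/4.7 + (V_5 - 0)/36 = 0
Collecting terms (coefficients in siemens):
  0.0394·V_1 - 0.01613·V_2 - 0.02326·V_5 = 0.0001613
  0.4411·V_2 - 0.01613·V_1 - 0.122·V_3 - 0.303·V_5 = 0
  0.6125·V_3 - 0.122·V_2 - 0.2128·V_5 = 0
  0.5668·V_5 - 0.02326·V_1 - 0.303·V_2 - 0.2128·V_3 = 0
Solving these 4 simultaneous equations (Gaussian elimination) gives:
  V_1 = 0.004995 V, V_2 = 0.0009265 V, V_3 = 0.0004919 V, V_5 = 0.0008849 V
Power in each resistor, P = (ΔV)²/R:
  P_R1 = (10 - 0.004995)²/62000 = 0.001611 W
  P_R2 = (0.004995 - 0.0009265)²/62 = 0.000000267 W
  P_R3 = (0.0009265 - 0.0004919)²/8.2 = 0.00000002304 W
  P_R4 = (0.0004919 - 0)²/3.6 = 0.0000000672 W
  P_R5 = (0.004995 - 0.0008849)²/43 = 0.0000003929 W
  P_R6 = (0.0009265 - 0.0008849)²/3.3 = 0.0000000005252 W
  P_R7 = (0.0004919 - 0.0008849)²/4.7 = 0.00000003287 W
  P_R8 = (0 - 0.0008849)²/36 = 0.00000002175 W
P_total = P_R1 + P_R2 + P_R3 + P_R4 + P_R5 + P_R6 + P_R7 + P_R8 = 0.001612 W

Final answer: 0.001612 W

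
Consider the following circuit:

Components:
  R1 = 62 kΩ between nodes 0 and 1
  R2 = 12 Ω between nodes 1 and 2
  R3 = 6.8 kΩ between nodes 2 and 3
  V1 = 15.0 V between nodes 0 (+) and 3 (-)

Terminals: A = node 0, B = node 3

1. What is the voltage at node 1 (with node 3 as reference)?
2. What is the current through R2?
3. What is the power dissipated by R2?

Nodal analysis, taking node 3 as the 0 V reference.
Source V1 fixes V_0 = 15 V.
KCL at each unknown node (sum of currents leaving = 0; resistances in Ω):
  Node 1: (V_1 - 15)/62000 + (V_1 - V_2)/12 = 0
  Node 2: (V_2 - V_1)/12 + (V_2 - 0)/6800 = 0
Collecting terms (coefficients in siemens):
  0.08335·V_1 - 0.08333·V_2 = 0.0002419
  0.08348·V_2 - 0.08333·V_1 = 0
Determinant D = (0.08335)(0.08348) - (-0.08333)(-0.08333) = 0.0000136
V_1 = [(0.0002419)(0.08348) - (-0.08333)(0)]/D = 1.485 V
V_2 = [(0.08335)(0) - (0.0002419)(-0.08333)]/D = 1.482 V
Part 1:
  Read off the nodal solution: V_1 = 1.485 V
Part 2:
  I_R2 = (V_1 - V_2)/R2 = (1.485 - 1.482)/12 = 0.000218 A
  Magnitude: I_R2 = 0.000218 A
Part 3:
  I_R2 = (V_1 - V_2)/R2 = (1.485 - 1.482)/12 = 0.000218 A
  P_R2 = I_R2² × R2 = (0.000218)² × 12 = 0.0000005702 W

Final answers:
1. V_1 = 1.485 V
2. I_R2 = 0.000218 A
3. P_R2 = 5.702e-07 W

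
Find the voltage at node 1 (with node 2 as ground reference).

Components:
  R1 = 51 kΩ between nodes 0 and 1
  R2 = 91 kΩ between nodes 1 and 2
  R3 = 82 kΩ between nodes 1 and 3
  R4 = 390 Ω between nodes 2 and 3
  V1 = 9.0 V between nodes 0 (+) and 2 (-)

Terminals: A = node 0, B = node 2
Nodal analysis, taking node 2 as the 0 V reference.
Source V1 fixes V_0 = 9 V.
KCL at each unknown node (sum of currents leaving = 0; resistances in Ω):
  Node 1: (V_1 - 9)/51000 + (V_1 - 0)/91000 + (V_1 - V_3)/82000 = 0
  Node 3: (V_3 - V_1)/82000 + (V_3 - 0)/390 = 0
Collecting terms (coefficients in siemens):
  0.00004279·V_1 - 0.0000122·V_3 = 0.0001765
  0.002576·V_3 - 0.0000122·V_1 = 0
Determinant D = (0.00004279)(0.002576) - (-0.0000122)(-0.0000122) = 0.0000001101
V_1 = [(0.0001765)(0.002576) - (-0.0000122)(0)]/D = 4.129 V
V_3 = [(0.00004279)(0) - (0.0001765)(-0.0000122)]/D = 0.01955 V
The requested potential is V_1 = 4.129 V.

Final answer: V_1 = 4.129 V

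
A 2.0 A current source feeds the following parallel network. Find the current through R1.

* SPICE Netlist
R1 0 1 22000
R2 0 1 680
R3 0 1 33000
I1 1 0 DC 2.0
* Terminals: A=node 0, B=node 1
All resistors sit directly between nodes 0 and 1, so they are in parallel and share one voltage V; the full source current 2 A splits among them.
1/R_par = 1/22000 + 1/680 + 1/33000 = 0.001546 S  =>  R_par = 646.7 Ω
V = I × R_par = 2 × 646.7 = 1293 V
I_R1 = V/R1 = 1293/22000 = 0.05879 A

Final answer: 0.05879 A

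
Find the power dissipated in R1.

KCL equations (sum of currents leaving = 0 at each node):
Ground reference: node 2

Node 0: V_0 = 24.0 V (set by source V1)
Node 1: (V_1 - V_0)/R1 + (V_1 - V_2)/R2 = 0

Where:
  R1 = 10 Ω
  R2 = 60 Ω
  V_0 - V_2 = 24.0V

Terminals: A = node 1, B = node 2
Nodal analysis, taking node 2 as the 0 V reference.
Source V1 fixes V_0 = 24 V.
KCL at each unknown node (sum of currents leaving = 0; resistances in Ω):
  Node 1: (V_1 - 24)/10 + (V_1 - 0)/60 = 0
Collecting terms: 0.1167 × V_1 = 2.4  =>  V_1 = 20.57 V
I_R1 = (V_0 - V_1)/R1 = (24 - 20.57)/10 = 0.3429 A
P_R1 = I_R1² × R1 = (0.3429)² × 10 = 1.176 W

Final answer: 1.176 W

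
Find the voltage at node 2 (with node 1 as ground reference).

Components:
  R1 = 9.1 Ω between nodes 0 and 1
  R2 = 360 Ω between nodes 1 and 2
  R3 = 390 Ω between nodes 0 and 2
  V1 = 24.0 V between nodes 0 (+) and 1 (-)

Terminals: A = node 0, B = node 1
Nodal analysis, taking node 1 as the 0 V reference.
Source V1 fixes V_0 = 24 V.
KCL at each unknown node (sum of currents leaving = 0; resistances in Ω):
  Node 2: (V_2 - 0)/360 + (V_2 - 24)/390 = 0
Collecting terms: 0.005342 × V_2 = 0.06154  =>  V_2 = 11.52 V
The requested potential is V_2 = 11.52 V.

Final answer: V_2 = 11.52 V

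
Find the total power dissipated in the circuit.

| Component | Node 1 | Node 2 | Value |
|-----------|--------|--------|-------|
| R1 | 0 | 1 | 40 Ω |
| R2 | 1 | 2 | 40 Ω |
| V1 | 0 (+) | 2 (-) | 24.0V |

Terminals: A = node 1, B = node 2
Nodal analysis, taking node 2 as the 0 V reference.
Source V1 fixes V_0 = 24 V.
KCL at each unknown node (sum of currents leaving = 0; resistances in Ω):
  Node 1: (V_1 - 24)/40 + (V_1 - 0)/40 = 0
Collecting terms: 0.05 × V_1 = 0.6  =>  V_1 = 12 V
Power in each resistor, P = (ΔV)²/R:
  P_R1 = (24 - 12)²/40 = 3.6 W
  P_R2 = (12 - 0)²/40 = 3.6 W
P_total = P_R1 + P_R2 = 7.2 W

Final answer: 7.2 W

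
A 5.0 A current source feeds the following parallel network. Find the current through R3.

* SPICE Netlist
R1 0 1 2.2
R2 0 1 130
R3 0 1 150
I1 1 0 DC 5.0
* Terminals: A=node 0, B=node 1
All resistors sit directly between nodes 0 and 1, so they are in parallel and share one voltage V; the full source current 5 A splits among them.
1/R_par = 1/2.2 + 1/130 + 1/150 = 0.4689 S  =>  R_par = 2.133 Ω
V = I × R_par = 5 × 2.133 = 10.66 V
I_R3 = V/R3 = 10.66/150 = 0.07109 A

Final answer: 0.07109 A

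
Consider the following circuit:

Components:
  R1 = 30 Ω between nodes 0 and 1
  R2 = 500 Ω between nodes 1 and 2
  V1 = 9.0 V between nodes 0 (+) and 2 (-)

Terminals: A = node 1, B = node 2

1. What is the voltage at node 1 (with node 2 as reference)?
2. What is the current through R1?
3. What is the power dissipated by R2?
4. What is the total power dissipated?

Nodal analysis, taking node 2 as the 0 V reference.
Source V1 fixes V_0 = 9 V.
KCL at each unknown node (sum of currents leaving = 0; resistances in Ω):
  Node 1: (V_1 - 9)/30 + (V_1 - 0)/500 = 0
Collecting terms: 0.03533 × V_1 = 0.3  =>  V_1 = 8.491 V
Part 1:
  Read off the nodal solution: V_1 = 8.491 V
Part 2:
  I_R1 = (V_0 - V_1)/R1 = (9 - 8.491)/30 = 0.01698 A
  Magnitude: I_R1 = 0.01698 A
Part 3:
  I_R2 = (V_1 - V_2)/R2 = (8.491 - 0)/500 = 0.01698 A
  P_R2 = I_R2² × R2 = (0.01698)² × 500 = 0.1442 W
Part 4:
  Power in each resistor, P = (ΔV)²/R:
    P_R1 = (9 - 8.491)²/30 = 0.008651 W
    P_R2 = (8.491 - 0)²/500 = 0.1442 W
  P_total = P_R1 + P_R2 = 0.1528 W

Final answers:
1. V_1 = 8.491 V
2. I_R1 = 0.01698 A
3. P_R2 = 0.1442 W
4. P_total = 0.1528 W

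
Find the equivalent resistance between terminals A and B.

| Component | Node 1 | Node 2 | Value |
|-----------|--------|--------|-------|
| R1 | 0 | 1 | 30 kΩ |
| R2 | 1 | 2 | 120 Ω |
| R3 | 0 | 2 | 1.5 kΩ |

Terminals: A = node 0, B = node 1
Reduce the network between node 0 (A) and node 1 (B) by series/parallel combination:
  Rs1 = R3 + R2 (series, joined only at node 2) = 1500 + 120 = 1620 Ω
  Rp1 = R1 ‖ Rs1 (parallel, both between nodes 0 and 1) = 1/(1/30000 + 1/1620) = 1537 Ω
R_eq = 1.537 kΩ

Final answer: 1.537 kΩ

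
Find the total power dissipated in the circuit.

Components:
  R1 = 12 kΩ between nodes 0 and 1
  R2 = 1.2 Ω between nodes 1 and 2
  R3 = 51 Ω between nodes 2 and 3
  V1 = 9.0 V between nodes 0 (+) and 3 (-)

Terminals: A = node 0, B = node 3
Nodal analysis, taking node 3 as the 0 V reference.
Source V1 fixes V_0 = 9 V.
KCL at each unknown node (sum of currents leaving = 0; resistances in Ω):
  Node 1: (V_1 - 9)/12000 + (V_1 - V_2)/1.2 = 0
  Node 2: (V_2 - V_1)/1.2 + (V_2 - 0)/51 = 0
Collecting terms (coefficients in siemens):
  0.8334·V_1 - 0.8333·V_2 = 0.00075
  0.8529·V_2 - 0.8333·V_1 = 0
Determinant D = (0.8334)(0.8529) - (-0.8333)(-0.8333) = 0.01641
V_1 = [(0.00075)(0.8529) - (-0.8333)(0)]/D = 0.03898 V
V_2 = [(0.8334)(0) - (0.00075)(-0.8333)]/D = 0.03808 V
Power in each resistor, P = (ΔV)²/R:
  P_R1 = (9 - 0.03898)²/12000 = 0.006692 W
  P_R2 = (0.03898 - 0.03808)²/1.2 = 0.0000006692 W
  P_R3 = (0.03808 - 0)²/51 = 0.00002844 W
P_total = P_R1 + P_R2 + P_R3 = 0.006721 W

Final answer: 0.006721 W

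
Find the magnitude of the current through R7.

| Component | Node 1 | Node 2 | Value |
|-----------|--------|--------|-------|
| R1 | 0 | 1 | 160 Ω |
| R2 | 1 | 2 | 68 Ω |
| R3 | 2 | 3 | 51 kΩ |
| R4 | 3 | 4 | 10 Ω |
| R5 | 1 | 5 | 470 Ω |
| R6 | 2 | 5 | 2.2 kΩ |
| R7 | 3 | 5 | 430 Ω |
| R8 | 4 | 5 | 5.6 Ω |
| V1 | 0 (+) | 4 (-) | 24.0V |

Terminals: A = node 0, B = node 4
Nodal analysis, taking node 4 as the 0 V reference.
Source V1 fixes V_0 = 24 V.
KCL at each unknown node (sum of currents leaving = 0; resistances in Ω):
  Node 1: (V_1 - 24)/160 + (V_1 - V_2)/68 + (V_1 - V_5)/470 = 0
  Node 2: (V_2 - V_1)/68 + (V_2 - V_3)/51000 + (V_2 - V_5)/2200 = 0
  Node 3: (V_3 - V_2)/51000 + (V_3 - 0)/10 + (V_3 - V_5)/430 = 0
  Node 5: (V_5 - V_1)/470 + (V_5 - V_2)/2200 + (V_5 - V_3)/430 + (V_5 - 0)/5.6 = 0
Collecting terms (coefficients in siemens):
  0.02308·V_1 - 0.01471·V_2 - 0.002128·V_5 = 0.15
  0.01518·V_2 - 0.01471·V_1 - 0.00001961·V_3 - 0.0004545·V_5 = 0
  0.1023·V_3 - 0.00001961·V_2 - 0.002326·V_5 = 0
  0.1835·V_5 - 0.002128·V_1 - 0.0004545·V_2 - 0.002326·V_3 = 0
Solving these 4 simultaneous equations (Gaussian elimination) gives:
  V_1 = 17.04 V, V_2 = 16.52 V, V_3 = 0.008588 V, V_5 = 0.2387 V
I_R7 = (V_3 - V_5)/R7 = (0.008588 - 0.2387)/430 = -0.0005351 A
|I_R7| = 0.0005351 A

Final answer: |I_R7| = 0.0005351 A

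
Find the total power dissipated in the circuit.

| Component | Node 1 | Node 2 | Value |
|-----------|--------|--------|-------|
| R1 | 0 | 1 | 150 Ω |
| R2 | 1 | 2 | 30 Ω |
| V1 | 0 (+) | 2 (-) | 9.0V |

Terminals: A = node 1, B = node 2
Nodal analysis, taking node 2 as the 0 V reference.
Source V1 fixes V_0 = 9 V.
KCL at each unknown node (sum of currents leaving = 0; resistances in Ω):
  Node 1: (V_1 - 9)/150 + (V_1 - 0)/30 = 0
Collecting terms: 0.04 × V_1 = 0.06  =>  V_1 = 1.5 V
Power in each resistor, P = (ΔV)²/R:
  P_R1 = (9 - 1.5)²/150 = 0.375 W
  P_R2 = (1.5 - 0)²/30 = 0.075 W
P_total = P_R1 + P_R2 = 0.45 W

Final answer: 0.45 W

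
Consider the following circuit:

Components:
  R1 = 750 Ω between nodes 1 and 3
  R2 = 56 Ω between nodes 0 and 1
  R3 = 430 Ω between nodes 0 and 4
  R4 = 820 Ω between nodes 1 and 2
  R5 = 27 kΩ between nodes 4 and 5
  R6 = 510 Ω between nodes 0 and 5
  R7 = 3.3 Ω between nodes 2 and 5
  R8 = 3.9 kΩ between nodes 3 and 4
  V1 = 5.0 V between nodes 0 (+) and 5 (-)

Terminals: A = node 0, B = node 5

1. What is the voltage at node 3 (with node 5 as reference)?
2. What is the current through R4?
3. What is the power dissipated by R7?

Nodal analysis, taking node 5 as the 0 V reference.
Source V1 fixes V_0 = 5 V.
KCL at each unknown node (sum of currents leaving = 0; resistances in Ω):
  Node 1: (V_1 - V_3)/750 + (V_1 - 5)/56 + (V_1 - V_2)/820 = 0
  Node 2: (V_2 - V_1)/820 + (V_2 - 0)/3.3 = 0
  Node 3: (V_3 - V_1)/750 + (V_3 - V_4)/3900 = 0
  Node 4: (V_4 - 5)/430 + (V_4 - 0)/27000 + (V_4 - V_3)/3900 = 0
Collecting terms (coefficients in siemens):
  0.02041·V_1 - 0.00122·V_2 - 0.001333·V_3 = 0.08929
  0.3042·V_2 - 0.00122·V_1 = 0
  0.00159·V_3 - 0.001333·V_1 - 0.0002564·V_4 = 0
  0.002619·V_4 - 0.0002564·V_3 = 0.01163
Solving these 4 simultaneous equations (Gaussian elimination) gives:
  V_1 = 4.684 V, V_2 = 0.01877 V, V_3 = 4.719 V, V_4 = 4.902 V
Part 1:
  Read off the nodal solution: V_3 = 4.719 V
Part 2:
  I_R4 = (V_1 - V_2)/R4 = (4.684 - 0.01877)/820 = 0.005689 A
  Magnitude: I_R4 = 0.005689 A
Part 3:
  I_R7 = (V_2 - V_5)/R7 = (0.01877 - 0)/3.3 = 0.005689 A
  P_R7 = I_R7² × R7 = (0.005689)² × 3.3 = 0.0001068 W

Final answers:
1. V_3 = 4.719 V
2. I_R4 = 0.005689 A
3. P_R7 = 0.0001068 W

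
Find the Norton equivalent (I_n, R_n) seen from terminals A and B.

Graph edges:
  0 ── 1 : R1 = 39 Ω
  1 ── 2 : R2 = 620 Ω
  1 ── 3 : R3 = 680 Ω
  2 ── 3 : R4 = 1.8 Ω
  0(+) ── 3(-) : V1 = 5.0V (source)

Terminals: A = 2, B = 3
Find the Thévenin equivalent first; then I_n = V_th/R_th and R_n = R_th.
Step 1 — V_th is the open-circuit voltage V_A - V_B (nothing connected across the terminals).
Nodal analysis, taking node 3 as the 0 V reference.
Source V1 fixes V_0 = 5 V.
KCL at each unknown node (sum of currents leaving = 0; resistances in Ω):
  Node 1: (V_1 - 5)/39 + (V_1 - V_2)/620 + (V_1 - 0)/680 = 0
  Node 2: (V_2 - V_1)/620 + (V_2 - 0)/1.8 = 0
Collecting terms (coefficients in siemens):
  0.02872·V_1 - 0.001613·V_2 = 0.1282
  0.5572·V_2 - 0.001613·V_1 = 0
Determinant D = (0.02872)(0.5572) - (-0.001613)(-0.001613) = 0.016
V_1 = [(0.1282)(0.5572) - (-0.001613)(0)]/D = 4.464 V
V_2 = [(0.02872)(0) - (0.1282)(-0.001613)]/D = 0.01292 V
V_th = V_2 - V_3 = 0.01292 - 0 = 0.01292 V
Step 2 — R_th: zero the source — replace V1 by a short circuit (node 3 merges into node 0) — and find the resistance seen between A (node 2) and B (node 0).
Reduce the network between node 2 (A) and node 0 (B) by series/parallel combination:
  Rp1 = R1 ‖ R3 (parallel, both between nodes 0 and 1) = 1/(1/39 + 1/680) = 36.88 Ω
  Rs1 = R2 + Rp1 (series, joined only at node 1) = 620 + 36.88 = 656.9 Ω
  Rp2 = R4 ‖ Rs1 (parallel, both between nodes 0 and 2) = 1/(1/1.8 + 1/656.9) = 1.795 Ω
R_th = 1.795 Ω
I_n = V_th/R_th = 0.01292/1.795 = 0.007199 A, and R_n = R_th = 1.795 Ω

Final answer: I_n = 0.007199 A, R_n = 1.795 Ω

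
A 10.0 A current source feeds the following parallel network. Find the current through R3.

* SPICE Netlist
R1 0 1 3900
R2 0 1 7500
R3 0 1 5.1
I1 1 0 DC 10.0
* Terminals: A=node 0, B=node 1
All resistors sit directly between nodes 0 and 1, so they are in parallel and share one voltage V; the full source current 10 A splits among them.
1/R_par = 1/3900 + 1/7500 + 1/5.1 = 0.1965 S  =>  R_par = 5.09 Ω
V = I × R_par = 10 × 5.09 = 50.9 V
I_R3 = V/R3 = 50.9/5.1 = 9.98 A

Final answer: 9.98 A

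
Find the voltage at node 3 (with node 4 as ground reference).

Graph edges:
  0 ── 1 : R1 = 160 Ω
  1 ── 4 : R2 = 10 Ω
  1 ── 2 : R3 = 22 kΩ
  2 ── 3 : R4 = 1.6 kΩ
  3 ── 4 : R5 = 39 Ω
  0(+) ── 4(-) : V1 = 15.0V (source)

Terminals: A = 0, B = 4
Nodal analysis, taking node 4 as the 0 V reference.
Source V1 fixes V_0 = 15 V.
KCL at each unknown node (sum of currents leaving = 0; resistances in Ω):
  Node 1: (V_1 - 15)/160 + (V_1 - 0)/10 + (V_1 - V_2)/22000 = 0
  Node 2: (V_2 - V_1)/22000 + (V_2 - V_3)/1600 = 0
  Node 3: (V_3 - V_2)/1600 + (V_3 - 0)/39 = 0
Collecting terms (coefficients in siemens):
  0.1063·V_1 - 0.00004545·V_2 = 0.09375
  0.0006705·V_2 - 0.00004545·V_1 - 0.000625·V_3 = 0
  0.02627·V_3 - 0.000625·V_2 = 0
Solving these 3 simultaneous equations (Gaussian elimination) gives:
  V_1 = 0.882 V, V_2 = 0.06115 V, V_3 = 0.001455 V
The requested potential is V_3 = 0.001455 V.

Final answer: V_3 = 0.001455 V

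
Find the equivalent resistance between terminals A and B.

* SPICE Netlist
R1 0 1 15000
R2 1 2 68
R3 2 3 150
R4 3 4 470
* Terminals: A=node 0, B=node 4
Reduce the network between node 0 (A) and node 4 (B) by series/parallel combination:
  Rs1 = R1 + R2 (series, joined only at node 1) = 15000 + 68 = 15070 Ω
  Rs2 = R3 + Rs1 (series, joined only at node 2) = 150 + 15070 = 15220 Ω
  Rs3 = R4 + Rs2 (series, joined only at node 3) = 470 + 15220 = 15690 Ω
R_eq = 15.69 kΩ

Final answer: 15.69 kΩ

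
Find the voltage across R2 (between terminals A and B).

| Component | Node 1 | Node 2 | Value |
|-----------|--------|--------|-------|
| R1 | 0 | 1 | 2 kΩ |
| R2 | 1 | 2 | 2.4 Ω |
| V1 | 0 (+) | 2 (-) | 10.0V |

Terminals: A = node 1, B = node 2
R1 and R2 are in series across V1 (node 0 → node 1 → node 2), and the output A–B is taken across R2, so this is a voltage divider.
Series current: I = V1/(R1 + R2) = 10/(2000 + 2.4) = 10/2002 = 0.004994 A
V_R2 = I × R2 = V1 × R2/(R1 + R2) = 10 × 2.4/2002 = 0.01199 V

Final answer: 0.01199 V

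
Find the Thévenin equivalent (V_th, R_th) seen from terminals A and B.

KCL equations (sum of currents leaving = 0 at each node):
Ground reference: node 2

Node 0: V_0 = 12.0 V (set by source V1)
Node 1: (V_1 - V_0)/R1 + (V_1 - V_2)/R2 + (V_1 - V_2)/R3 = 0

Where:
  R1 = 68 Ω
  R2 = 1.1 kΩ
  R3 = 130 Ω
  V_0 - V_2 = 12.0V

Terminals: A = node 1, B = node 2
Step 1 — V_th is the open-circuit voltage V_A - V_B (nothing connected across the terminals).
Nodal analysis, taking node 2 as the 0 V reference.
Source V1 fixes V_0 = 12 V.
KCL at each unknown node (sum of currents leaving = 0; resistances in Ω):
  Node 1: (V_1 - 12)/68 + (V_1 - 0)/1100 + (V_1 - 0)/130 = 0
Collecting terms: 0.02331 × V_1 = 0.1765  =>  V_1 = 7.571 V
V_th = V_1 - V_2 = 7.571 - 0 = 7.571 V
Step 2 — R_th: zero the source — replace V1 by a short circuit (node 2 merges into node 0) — and find the resistance seen between A (node 1) and B (node 0).
Reduce the network between node 1 (A) and node 0 (B) by series/parallel combination:
  Rp1 = R1 ‖ R2 ‖ R3 (parallel, all between nodes 0 and 1) = 1/(1/68 + 1/1100 + 1/130) = 42.91 Ω
R_th = 42.91 Ω

Final answer: V_th = 7.571 V, R_th = 42.91 Ω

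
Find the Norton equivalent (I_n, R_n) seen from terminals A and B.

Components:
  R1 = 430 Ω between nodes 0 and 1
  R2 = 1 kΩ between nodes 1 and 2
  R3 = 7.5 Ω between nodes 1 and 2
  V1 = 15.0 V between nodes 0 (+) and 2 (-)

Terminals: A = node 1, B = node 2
Find the Thévenin equivalent first; then I_n = V_th/R_th and R_n = R_th.
Step 1 — V_th is the open-circuit voltage V_A - V_B (nothing connected across the terminals).
Nodal analysis, taking node 2 as the 0 V reference.
Source V1 fixes V_0 = 15 V.
KCL at each unknown node (sum of currents leaving = 0; resistances in Ω):
  Node 1: (V_1 - 15)/430 + (V_1 - 0)/1000 + (V_1 - 0)/7.5 = 0
Collecting terms: 0.1367 × V_1 = 0.03488  =>  V_1 = 0.2553 V
V_th = V_1 - V_2 = 0.2553 - 0 = 0.2553 V
Step 2 — R_th: zero the source — replace V1 by a short circuit (node 2 merges into node 0) — and find the resistance seen between A (node 1) and B (node 0).
Reduce the network between node 1 (A) and node 0 (B) by series/parallel combination:
  Rp1 = R1 ‖ R2 ‖ R3 (parallel, all between nodes 0 and 1) = 1/(1/430 + 1/1000 + 1/7.5) = 7.317 Ω
R_th = 7.317 Ω
I_n = V_th/R_th = 0.2553/7.317 = 0.03488 A, and R_n = R_th = 7.317 Ω

Final answer: I_n = 0.03488 A, R_n = 7.317 Ω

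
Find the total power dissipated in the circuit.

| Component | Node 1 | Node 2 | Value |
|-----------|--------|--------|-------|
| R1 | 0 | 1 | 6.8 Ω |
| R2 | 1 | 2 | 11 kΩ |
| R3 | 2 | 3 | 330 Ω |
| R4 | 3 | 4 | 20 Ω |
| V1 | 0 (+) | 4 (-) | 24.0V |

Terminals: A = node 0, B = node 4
Nodal analysis, taking node 4 as the 0 V reference.
Source V1 fixes V_0 = 24 V.
KCL at each unknown node (sum of currents leaving = 0; resistances in Ω):
  Node 1: (V_1 - 24)/6.8 + (V_1 - V_2)/11000 = 0
  Node 2: (V_2 - V_1)/11000 + (V_2 - V_3)/330 = 0
  Node 3: (V_3 - V_2)/330 + (V_3 - 0)/20 = 0
Collecting terms (coefficients in siemens):
  0.1471·V_1 - 0.00009091·V_2 = 3.529
  0.003121·V_2 - 0.00009091·V_1 - 0.00303·V_3 = 0
  0.05303·V_3 - 0.00303·V_2 = 0
Solving these 3 simultaneous equations (Gaussian elimination) gives:
  V_1 = 23.99 V, V_2 = 0.7396 V, V_3 = 0.04227 V
Power in each resistor, P = (ΔV)²/R:
  P_R1 = (24 - 23.99)²/6.8 = 0.00003037 W
  P_R2 = (23.99 - 0.7396)²/11000 = 0.04913 W
  P_R3 = (0.7396 - 0.04227)²/330 = 0.001474 W
  P_R4 = (0.04227 - 0)²/20 = 0.00008932 W
P_total = P_R1 + P_R2 + P_R3 + P_R4 = 0.05072 W

Final answer: 0.05072 W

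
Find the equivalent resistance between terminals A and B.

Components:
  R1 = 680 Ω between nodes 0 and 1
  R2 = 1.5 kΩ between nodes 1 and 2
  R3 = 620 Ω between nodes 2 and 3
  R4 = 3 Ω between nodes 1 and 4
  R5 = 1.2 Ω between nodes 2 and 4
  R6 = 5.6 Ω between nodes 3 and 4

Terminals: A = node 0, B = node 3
The network is not a plain series/parallel combination. Inject a 1 A test current into terminal A (node 0) and return it from terminal B (node 3); then R_eq = V_A / (1 A).
Nodal analysis, taking node 3 as the 0 V reference.
Current source I_test pushes 1 A into node 0 and draws it out of node 3.
KCL at each unknown node (sum of currents leaving = 0; resistances in Ω):
  Node 0: (V_0 - V_1)/680 - 1 = 0
  Node 1: (V_1 - V_0)/680 + (V_1 - V_2)/1500 + (V_1 - V_4)/3 = 0
  Node 2: (V_2 - V_1)/1500 + (V_2 - 0)/620 + (V_2 - V_4)/1.2 = 0
  Node 4: (V_4 - V_1)/3 + (V_4 - V_2)/1.2 + (V_4 - 0)/5.6 = 0
Collecting terms (coefficients in siemens):
  0.001471·V_0 - 0.001471·V_1 = 1
  0.3355·V_1 - 0.001471·V_0 - 0.0006667·V_2 - 0.3333·V_4 = 0
  0.8356·V_2 - 0.0006667·V_1 - 0.8333·V_4 = 0
  1.345·V_4 - 0.3333·V_1 - 0.8333·V_2 = 0
Solving these 4 simultaneous equations (Gaussian elimination) gives:
  V_0 = 688.5 V, V_1 = 8.544 V, V_2 = 5.542 V, V_4 = 5.55 V
R_eq = V_0 / 1 A = 688.5 Ω

Final answer: 688.5 Ω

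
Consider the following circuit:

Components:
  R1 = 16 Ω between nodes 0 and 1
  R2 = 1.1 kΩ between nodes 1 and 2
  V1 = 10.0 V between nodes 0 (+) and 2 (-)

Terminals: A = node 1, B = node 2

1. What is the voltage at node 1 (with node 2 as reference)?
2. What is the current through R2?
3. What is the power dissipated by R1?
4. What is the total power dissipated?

Nodal analysis, taking node 2 as the 0 V reference.
Source V1 fixes V_0 = 10 V.
KCL at each unknown node (sum of currents leaving = 0; resistances in Ω):
  Node 1: (V_1 - 10)/16 + (V_1 - 0)/1100 = 0
Collecting terms: 0.06341 × V_1 = 0.625  =>  V_1 = 9.857 V
Part 1:
  Read off the nodal solution: V_1 = 9.857 V
Part 2:
  I_R2 = (V_1 - V_2)/R2 = (9.857 - 0)/1100 = 0.008961 A
  Magnitude: I_R2 = 0.008961 A
Part 3:
  I_R1 = (V_0 - V_1)/R1 = (10 - 9.857)/16 = 0.008961 A
  P_R1 = I_R1² × R1 = (0.008961)² × 16 = 0.001285 W
Part 4:
  Power in each resistor, P = (ΔV)²/R:
    P_R1 = (10 - 9.857)²/16 = 0.001285 W
    P_R2 = (9.857 - 0)²/1100 = 0.08832 W
  P_total = P_R1 + P_R2 = 0.08961 W

Final answers:
1. V_1 = 9.857 V
2. I_R2 = 0.008961 A
3. P_R1 = 0.001285 W
4. P_total = 0.08961 W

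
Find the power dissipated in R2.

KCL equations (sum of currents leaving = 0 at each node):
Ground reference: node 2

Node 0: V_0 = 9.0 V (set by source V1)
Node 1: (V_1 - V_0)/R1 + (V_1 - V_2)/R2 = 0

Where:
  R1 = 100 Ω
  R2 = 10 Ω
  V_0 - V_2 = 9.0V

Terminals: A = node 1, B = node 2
Nodal analysis, taking node 2 as the 0 V reference.
Source V1 fixes V_0 = 9 V.
KCL at each unknown node (sum of currents leaving = 0; resistances in Ω):
  Node 1: (V_1 - 9)/100 + (V_1 - 0)/10 = 0
Collecting terms: 0.11 × V_1 = 0.09  =>  V_1 = 0.8182 V
I_R2 = (V_1 - V_2)/R2 = (0.8182 - 0)/10 = 0.08182 A
P_R2 = I_R2² × R2 = (0.08182)² × 10 = 0.06694 W

Final answer: 0.06694 W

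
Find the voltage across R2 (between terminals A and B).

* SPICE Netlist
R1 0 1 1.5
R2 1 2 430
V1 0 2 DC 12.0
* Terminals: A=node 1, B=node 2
R1 and R2 are in series across V1 (node 0 → node 1 → node 2), and the output A–B is taken across R2, so this is a voltage divider.
Series current: I = V1/(R1 + R2) = 12/(1.5 + 430) = 12/431.5 = 0.02781 A
V_R2 = I × R2 = V1 × R2/(R1 + R2) = 12 × 430/431.5 = 11.96 V

Final answer: 11.96 V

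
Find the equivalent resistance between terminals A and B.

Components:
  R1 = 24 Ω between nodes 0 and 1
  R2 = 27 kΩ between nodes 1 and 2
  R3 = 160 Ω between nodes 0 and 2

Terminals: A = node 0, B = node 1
Reduce the network between node 0 (A) and node 1 (B) by series/parallel combination:
  Rs1 = R3 + R2 (series, joined only at node 2) = 160 + 27000 = 27160 Ω
  Rp1 = R1 ‖ Rs1 (parallel, both between nodes 0 and 1) = 1/(1/24 + 1/27160) = 23.98 Ω
R_eq = 23.98 Ω

Final answer: 23.98 Ω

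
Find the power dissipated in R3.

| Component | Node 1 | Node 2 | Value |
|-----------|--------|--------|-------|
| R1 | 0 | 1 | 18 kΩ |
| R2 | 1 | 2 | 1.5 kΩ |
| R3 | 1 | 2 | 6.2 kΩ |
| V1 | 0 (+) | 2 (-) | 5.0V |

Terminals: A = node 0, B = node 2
Nodal analysis, taking node 2 as the 0 V reference.
Source V1 fixes V_0 = 5 V.
KCL at each unknown node (sum of currents leaving = 0; resistances in Ω):
  Node 1: (V_1 - 5)/18000 + (V_1 - 0)/1500 + (V_1 - 0)/6200 = 0
Collecting terms: 0.0008835 × V_1 = 0.0002778  =>  V_1 = 0.3144 V
I_R3 = (V_1 - V_2)/R3 = (0.3144 - 0)/6200 = 0.00005071 A
P_R3 = I_R3² × R3 = (0.00005071)² × 6200 = 0.00001594 W

Final answer: 1.594e-05 W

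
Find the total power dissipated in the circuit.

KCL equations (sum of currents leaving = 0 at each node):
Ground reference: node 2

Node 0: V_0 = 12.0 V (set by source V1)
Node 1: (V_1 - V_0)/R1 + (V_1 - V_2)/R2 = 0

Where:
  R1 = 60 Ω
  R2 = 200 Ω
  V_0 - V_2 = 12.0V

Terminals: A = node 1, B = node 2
Nodal analysis, taking node 2 as the 0 V reference.
Source V1 fixes V_0 = 12 V.
KCL at each unknown node (sum of currents leaving = 0; resistances in Ω):
  Node 1: (V_1 - 12)/60 + (V_1 - 0)/200 = 0
Collecting terms: 0.02167 × V_1 = 0.2  =>  V_1 = 9.231 V
Power in each resistor, P = (ΔV)²/R:
  P_R1 = (12 - 9.231)²/60 = 0.1278 W
  P_R2 = (9.231 - 0)²/200 = 0.426 W
P_total = P_R1 + P_R2 = 0.5538 W

Final answer: 0.5538 W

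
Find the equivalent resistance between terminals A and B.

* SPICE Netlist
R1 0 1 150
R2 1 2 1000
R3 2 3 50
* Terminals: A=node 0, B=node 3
Reduce the network between node 0 (A) and node 3 (B) by series/parallel combination:
  Rs1 = R1 + R2 (series, joined only at node 1) = 150 + 1000 = 1150 Ω
  Rs2 = R3 + Rs1 (series, joined only at node 2) = 50 + 1150 = 1200 Ω
R_eq = 1.2 kΩ

Final answer: 1.2 kΩ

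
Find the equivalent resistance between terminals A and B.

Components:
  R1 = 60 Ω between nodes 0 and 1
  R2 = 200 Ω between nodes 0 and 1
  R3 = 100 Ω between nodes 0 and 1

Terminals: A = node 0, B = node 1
Reduce the network between node 0 (A) and node 1 (B) by series/parallel combination:
  Rp1 = R1 ‖ R2 ‖ R3 (parallel, all between nodes 0 and 1) = 1/(1/60 + 1/200 + 1/100) = 31.58 Ω
R_eq = 31.58 Ω

Final answer: 31.58 Ω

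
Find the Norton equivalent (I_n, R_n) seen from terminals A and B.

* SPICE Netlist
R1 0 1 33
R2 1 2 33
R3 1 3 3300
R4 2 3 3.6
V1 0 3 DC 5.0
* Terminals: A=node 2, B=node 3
Find the Thévenin equivalent first; then I_n = V_th/R_th and R_n = R_th.
Step 1 — V_th is the open-circuit voltage V_A - V_B (nothing connected across the terminals).
Nodal analysis, taking node 3 as the 0 V reference.
Source V1 fixes V_0 = 5 V.
KCL at each unknown node (sum of currents leaving = 0; resistances in Ω):
  Node 1: (V_1 - 5)/33 + (V_1 - V_2)/33 + (V_1 - 0)/3300 = 0
  Node 2: (V_2 - V_1)/33 + (V_2 - 0)/3.6 = 0
Collecting terms (coefficients in siemens):
  0.06091·V_1 - 0.0303·V_2 = 0.1515
  0.3081·V_2 - 0.0303·V_1 = 0
Determinant D = (0.06091)(0.3081) - (-0.0303)(-0.0303) = 0.01785
V_1 = [(0.1515)(0.3081) - (-0.0303)(0)]/D = 2.616 V
V_2 = [(0.06091)(0) - (0.1515)(-0.0303)]/D = 0.2573 V
V_th = V_2 - V_3 = 0.2573 - 0 = 0.2573 V
Step 2 — R_th: zero the source — replace V1 by a short circuit (node 3 merges into node 0) — and find the resistance seen between A (node 2) and B (node 0).
Reduce the network between node 2 (A) and node 0 (B) by series/parallel combination:
  Rp1 = R1 ‖ R3 (parallel, both between nodes 0 and 1) = 1/(1/33 + 1/3300) = 32.67 Ω
  Rs1 = R2 + Rp1 (series, joined only at node 1) = 33 + 32.67 = 65.67 Ω
  Rp2 = R4 ‖ Rs1 (parallel, both between nodes 0 and 2) = 1/(1/3.6 + 1/65.67) = 3.413 Ω
R_th = 3.413 Ω
I_n = V_th/R_th = 0.2573/3.413 = 0.07538 A, and R_n = R_th = 3.413 Ω

Final answer: I_n = 0.07538 A, R_n = 3.413 Ω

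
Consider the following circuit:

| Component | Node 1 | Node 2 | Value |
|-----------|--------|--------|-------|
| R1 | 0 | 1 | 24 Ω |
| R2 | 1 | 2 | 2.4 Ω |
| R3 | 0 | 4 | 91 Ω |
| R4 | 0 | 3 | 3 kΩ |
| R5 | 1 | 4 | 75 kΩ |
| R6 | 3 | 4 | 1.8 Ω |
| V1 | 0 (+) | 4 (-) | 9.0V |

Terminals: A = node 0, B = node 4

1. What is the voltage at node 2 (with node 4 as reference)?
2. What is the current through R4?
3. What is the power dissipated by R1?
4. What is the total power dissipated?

Nodal analysis, taking node 4 as the 0 V reference.
Source V1 fixes V_0 = 9 V.
KCL at each unknown node (sum of currents leaving = 0; resistances in Ω):
  Node 1: (V_1 - 9)/24 + (V_1 - V_2)/2.4 + (V_1 - 0)/75000 = 0
  Node 2: (V_2 - V_1)/2.4 = 0
  Node 3: (V_3 - 9)/3000 + (V_3 - 0)/1.8 = 0
Collecting terms (coefficients in siemens):
  0.4583·V_1 - 0.4167·V_2 = 0.375
  0.4167·V_2 - 0.4167·V_1 = 0
  0.5559·V_3 = 0.003
Solving these 3 simultaneous equations (Gaussian elimination) gives:
  V_1 = 8.997 V, V_2 = 8.997 V, V_3 = 0.005397 V
Part 1:
  Read off the nodal solution: V_2 = 8.997 V
Part 2:
  I_R4 = (V_0 - V_3)/R4 = (9 - 0.005397)/3000 = 0.002998 A
  Magnitude: I_R4 = 0.002998 A
Part 3:
  I_R1 = (V_0 - V_1)/R1 = (9 - 8.997)/24 = 0.00012 A
  P_R1 = I_R1² × R1 = (0.00012)² × 24 = 0.0000003454 W
Part 4:
  Power in each resistor, P = (ΔV)²/R:
    P_R1 = (9 - 8.997)²/24 = 0.0000003454 W
    P_R2 = (8.997 - 8.997)²/2.4 = 0 W
    P_R3 = (9 - 0)²/91 = 0.8901 W
    P_R4 = (9 - 0.005397)²/3000 = 0.02697 W
    P_R5 = (8.997 - 0)²/75000 = 0.001079 W
    P_R6 = (0.005397 - 0)²/1.8 = 0.00001618 W
  P_total = P_R1 + P_R2 + P_R3 + P_R4 + P_R5 + P_R6 = 0.9182 W

Final answers:
1. V_2 = 8.997 V
2. I_R4 = 0.002998 A
3. P_R1 = 3.454e-07 W
4. P_total = 0.9182 W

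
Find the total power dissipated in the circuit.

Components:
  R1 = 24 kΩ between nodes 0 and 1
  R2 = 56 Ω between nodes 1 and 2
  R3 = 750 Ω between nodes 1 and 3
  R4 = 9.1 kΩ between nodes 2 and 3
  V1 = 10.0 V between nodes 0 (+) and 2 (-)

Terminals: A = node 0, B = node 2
Nodal analysis, taking node 2 as the 0 V reference.
Source V1 fixes V_0 = 10 V.
KCL at each unknown node (sum of currents leaving = 0; resistances in Ω):
  Node 1: (V_1 - 10)/24000 + (V_1 - 0)/56 + (V_1 - V_3)/750 = 0
  Node 3: (V_3 - V_1)/750 + (V_3 - 0)/9100 = 0
Collecting terms (coefficients in siemens):
  0.01923·V_1 - 0.001333·V_3 = 0.0004167
  0.001443·V_3 - 0.001333·V_1 = 0
Determinant D = (0.01923)(0.001443) - (-0.001333)(-0.001333) = 0.00002598
V_1 = [(0.0004167)(0.001443) - (-0.001333)(0)]/D = 0.02315 V
V_3 = [(0.01923)(0) - (0.0004167)(-0.001333)]/D = 0.02139 V
Power in each resistor, P = (ΔV)²/R:
  P_R1 = (10 - 0.02315)²/24000 = 0.004147 W
  P_R2 = (0.02315 - 0)²/56 = 0.000009568 W
  P_R3 = (0.02315 - 0.02139)²/750 = 0.000000004142 W
  P_R4 = (0 - 0.02139)²/9100 = 0.00000005026 W
P_total = P_R1 + P_R2 + P_R3 + P_R4 = 0.004157 W

Final answer: 0.004157 W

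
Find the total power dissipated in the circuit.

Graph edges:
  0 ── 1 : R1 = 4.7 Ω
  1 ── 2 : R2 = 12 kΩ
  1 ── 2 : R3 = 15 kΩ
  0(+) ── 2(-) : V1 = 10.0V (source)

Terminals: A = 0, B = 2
Nodal analysis, taking node 2 as the 0 V reference.
Source V1 fixes V_0 = 10 V.
KCL at each unknown node (sum of currents leaving = 0; resistances in Ω):
  Node 1: (V_1 - 10)/4.7 + (V_1 - 0)/12000 + (V_1 - 0)/15000 = 0
Collecting terms: 0.2129 × V_1 = 2.128  =>  V_1 = 9.993 V
Power in each resistor, P = (ΔV)²/R:
  P_R1 = (10 - 9.993)²/4.7 = 0.00001056 W
  P_R2 = (9.993 - 0)²/12000 = 0.008322 W
  P_R3 = (9.993 - 0)²/15000 = 0.006657 W
P_total = P_R1 + P_R2 + P_R3 = 0.01499 W

Final answer: 0.01499 W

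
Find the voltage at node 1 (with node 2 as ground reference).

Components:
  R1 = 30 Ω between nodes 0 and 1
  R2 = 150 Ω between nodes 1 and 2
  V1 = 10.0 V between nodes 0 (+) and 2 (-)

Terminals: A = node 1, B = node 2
Nodal analysis, taking node 2 as the 0 V reference.
Source V1 fixes V_0 = 10 V.
KCL at each unknown node (sum of currents leaving = 0; resistances in Ω):
  Node 1: (V_1 - 10)/30 + (V_1 - 0)/150 = 0
Collecting terms: 0.04 × V_1 = 0.3333  =>  V_1 = 8.333 V
The requested potential is V_1 = 8.333 V.

Final answer: V_1 = 8.333 V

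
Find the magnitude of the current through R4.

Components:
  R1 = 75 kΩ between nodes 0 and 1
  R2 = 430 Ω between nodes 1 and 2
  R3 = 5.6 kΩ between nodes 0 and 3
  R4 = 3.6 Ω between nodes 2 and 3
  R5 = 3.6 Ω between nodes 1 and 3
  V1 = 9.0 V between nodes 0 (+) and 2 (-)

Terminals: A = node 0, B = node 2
Nodal analysis, taking node 2 as the 0 V reference.
Source V1 fixes V_0 = 9 V.
KCL at each unknown node (sum of currents leaving = 0; resistances in Ω):
  Node 1: (V_1 - 9)/75000 + (V_1 - 0)/430 + (V_1 - V_3)/3.6 = 0
  Node 3: (V_3 - 9)/5600 + (V_3 - 0)/3.6 + (V_3 - V_1)/3.6 = 0
Collecting terms (coefficients in siemens):
  0.2801·V_1 - 0.2778·V_3 = 0.00012
  0.5557·V_3 - 0.2778·V_1 = 0.001607
Determinant D = (0.2801)(0.5557) - (-0.2778)(-0.2778) = 0.07851
V_1 = [(0.00012)(0.5557) - (-0.2778)(0.001607)]/D = 0.006536 V
V_3 = [(0.2801)(0.001607) - (0.00012)(-0.2778)]/D = 0.006159 V
I_R4 = (V_2 - V_3)/R4 = (0 - 0.006159)/3.6 = -0.001711 A
|I_R4| = 0.001711 A

Final answer: |I_R4| = 0.001711 A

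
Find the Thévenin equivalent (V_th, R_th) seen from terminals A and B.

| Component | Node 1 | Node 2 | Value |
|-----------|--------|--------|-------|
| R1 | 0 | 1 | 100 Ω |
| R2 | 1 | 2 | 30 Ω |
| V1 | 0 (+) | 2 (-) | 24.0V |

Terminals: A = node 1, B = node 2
Step 1 — V_th is the open-circuit voltage V_A - V_B (nothing connected across the terminals).
Nodal analysis, taking node 2 as the 0 V reference.
Source V1 fixes V_0 = 24 V.
KCL at each unknown node (sum of currents leaving = 0; resistances in Ω):
  Node 1: (V_1 - 24)/100 + (V_1 - 0)/30 = 0
Collecting terms: 0.04333 × V_1 = 0.24  =>  V_1 = 5.538 V
V_th = V_1 - V_2 = 5.538 - 0 = 5.538 V
Step 2 — R_th: zero the source — replace V1 by a short circuit (node 2 merges into node 0) — and find the resistance seen between A (node 1) and B (node 0).
Reduce the network between node 1 (A) and node 0 (B) by series/parallel combination:
  Rp1 = R1 ‖ R2 (parallel, both between nodes 0 and 1) = 1/(1/100 + 1/30) = 23.08 Ω
R_th = 23.08 Ω

Final answer: V_th = 5.538 V, R_th = 23.08 Ω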